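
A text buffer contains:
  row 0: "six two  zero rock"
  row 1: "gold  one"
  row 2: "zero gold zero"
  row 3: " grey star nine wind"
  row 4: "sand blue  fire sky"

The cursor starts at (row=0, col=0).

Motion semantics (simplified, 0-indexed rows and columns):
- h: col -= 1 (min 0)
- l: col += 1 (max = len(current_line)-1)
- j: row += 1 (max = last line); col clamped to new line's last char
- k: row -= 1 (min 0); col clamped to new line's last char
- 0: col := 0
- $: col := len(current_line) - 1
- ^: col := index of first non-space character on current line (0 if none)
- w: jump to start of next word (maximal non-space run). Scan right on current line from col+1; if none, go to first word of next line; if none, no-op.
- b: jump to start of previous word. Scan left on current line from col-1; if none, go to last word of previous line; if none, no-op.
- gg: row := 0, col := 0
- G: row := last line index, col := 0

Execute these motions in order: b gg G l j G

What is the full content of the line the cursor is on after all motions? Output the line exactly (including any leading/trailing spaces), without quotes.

Answer: sand blue  fire sky

Derivation:
After 1 (b): row=0 col=0 char='s'
After 2 (gg): row=0 col=0 char='s'
After 3 (G): row=4 col=0 char='s'
After 4 (l): row=4 col=1 char='a'
After 5 (j): row=4 col=1 char='a'
After 6 (G): row=4 col=0 char='s'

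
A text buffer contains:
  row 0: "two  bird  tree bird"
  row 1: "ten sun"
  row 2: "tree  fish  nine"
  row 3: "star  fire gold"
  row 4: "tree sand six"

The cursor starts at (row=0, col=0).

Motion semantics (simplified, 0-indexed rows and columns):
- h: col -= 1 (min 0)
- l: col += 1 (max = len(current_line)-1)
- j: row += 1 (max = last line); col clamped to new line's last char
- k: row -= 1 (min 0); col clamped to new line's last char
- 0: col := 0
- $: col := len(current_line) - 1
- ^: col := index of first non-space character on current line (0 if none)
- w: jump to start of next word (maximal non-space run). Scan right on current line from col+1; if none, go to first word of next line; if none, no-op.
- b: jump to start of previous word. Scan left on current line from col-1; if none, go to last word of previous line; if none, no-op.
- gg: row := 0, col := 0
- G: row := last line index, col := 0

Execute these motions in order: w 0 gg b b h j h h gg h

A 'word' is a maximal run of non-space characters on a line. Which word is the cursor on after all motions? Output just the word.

After 1 (w): row=0 col=5 char='b'
After 2 (0): row=0 col=0 char='t'
After 3 (gg): row=0 col=0 char='t'
After 4 (b): row=0 col=0 char='t'
After 5 (b): row=0 col=0 char='t'
After 6 (h): row=0 col=0 char='t'
After 7 (j): row=1 col=0 char='t'
After 8 (h): row=1 col=0 char='t'
After 9 (h): row=1 col=0 char='t'
After 10 (gg): row=0 col=0 char='t'
After 11 (h): row=0 col=0 char='t'

Answer: two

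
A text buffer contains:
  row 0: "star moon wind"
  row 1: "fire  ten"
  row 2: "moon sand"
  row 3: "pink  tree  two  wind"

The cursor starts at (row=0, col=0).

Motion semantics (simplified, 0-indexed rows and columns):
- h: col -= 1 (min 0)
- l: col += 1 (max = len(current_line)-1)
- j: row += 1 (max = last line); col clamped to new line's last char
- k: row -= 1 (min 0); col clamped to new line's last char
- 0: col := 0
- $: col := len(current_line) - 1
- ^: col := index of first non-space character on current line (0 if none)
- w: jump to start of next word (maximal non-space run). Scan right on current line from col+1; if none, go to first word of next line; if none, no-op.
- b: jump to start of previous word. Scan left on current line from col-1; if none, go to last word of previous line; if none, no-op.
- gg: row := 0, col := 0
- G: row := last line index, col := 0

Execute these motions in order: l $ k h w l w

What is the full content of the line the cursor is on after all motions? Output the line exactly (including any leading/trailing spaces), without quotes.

After 1 (l): row=0 col=1 char='t'
After 2 ($): row=0 col=13 char='d'
After 3 (k): row=0 col=13 char='d'
After 4 (h): row=0 col=12 char='n'
After 5 (w): row=1 col=0 char='f'
After 6 (l): row=1 col=1 char='i'
After 7 (w): row=1 col=6 char='t'

Answer: fire  ten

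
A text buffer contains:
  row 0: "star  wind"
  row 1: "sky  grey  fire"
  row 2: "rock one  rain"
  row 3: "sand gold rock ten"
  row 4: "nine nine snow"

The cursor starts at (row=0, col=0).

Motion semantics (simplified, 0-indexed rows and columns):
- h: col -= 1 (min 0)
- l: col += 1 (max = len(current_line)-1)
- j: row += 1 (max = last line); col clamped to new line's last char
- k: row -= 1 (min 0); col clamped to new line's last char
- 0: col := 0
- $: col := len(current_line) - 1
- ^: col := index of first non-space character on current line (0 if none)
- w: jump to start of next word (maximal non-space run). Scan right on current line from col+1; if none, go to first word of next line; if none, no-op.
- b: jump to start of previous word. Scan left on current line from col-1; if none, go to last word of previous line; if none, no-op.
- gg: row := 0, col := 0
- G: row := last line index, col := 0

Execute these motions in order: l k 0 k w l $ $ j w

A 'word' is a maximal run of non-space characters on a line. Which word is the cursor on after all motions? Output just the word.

After 1 (l): row=0 col=1 char='t'
After 2 (k): row=0 col=1 char='t'
After 3 (0): row=0 col=0 char='s'
After 4 (k): row=0 col=0 char='s'
After 5 (w): row=0 col=6 char='w'
After 6 (l): row=0 col=7 char='i'
After 7 ($): row=0 col=9 char='d'
After 8 ($): row=0 col=9 char='d'
After 9 (j): row=1 col=9 char='_'
After 10 (w): row=1 col=11 char='f'

Answer: fire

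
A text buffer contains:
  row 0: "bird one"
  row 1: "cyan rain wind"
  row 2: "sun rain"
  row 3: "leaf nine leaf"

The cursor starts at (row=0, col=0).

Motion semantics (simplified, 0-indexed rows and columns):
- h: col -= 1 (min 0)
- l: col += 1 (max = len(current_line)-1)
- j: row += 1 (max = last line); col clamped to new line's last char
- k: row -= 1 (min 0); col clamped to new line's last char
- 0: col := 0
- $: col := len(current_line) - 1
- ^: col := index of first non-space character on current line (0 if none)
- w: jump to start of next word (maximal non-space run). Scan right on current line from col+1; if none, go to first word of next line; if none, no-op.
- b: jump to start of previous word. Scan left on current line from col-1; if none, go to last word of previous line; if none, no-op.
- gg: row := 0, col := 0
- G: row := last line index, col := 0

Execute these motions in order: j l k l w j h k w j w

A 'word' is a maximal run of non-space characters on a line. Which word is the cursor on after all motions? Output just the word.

After 1 (j): row=1 col=0 char='c'
After 2 (l): row=1 col=1 char='y'
After 3 (k): row=0 col=1 char='i'
After 4 (l): row=0 col=2 char='r'
After 5 (w): row=0 col=5 char='o'
After 6 (j): row=1 col=5 char='r'
After 7 (h): row=1 col=4 char='_'
After 8 (k): row=0 col=4 char='_'
After 9 (w): row=0 col=5 char='o'
After 10 (j): row=1 col=5 char='r'
After 11 (w): row=1 col=10 char='w'

Answer: wind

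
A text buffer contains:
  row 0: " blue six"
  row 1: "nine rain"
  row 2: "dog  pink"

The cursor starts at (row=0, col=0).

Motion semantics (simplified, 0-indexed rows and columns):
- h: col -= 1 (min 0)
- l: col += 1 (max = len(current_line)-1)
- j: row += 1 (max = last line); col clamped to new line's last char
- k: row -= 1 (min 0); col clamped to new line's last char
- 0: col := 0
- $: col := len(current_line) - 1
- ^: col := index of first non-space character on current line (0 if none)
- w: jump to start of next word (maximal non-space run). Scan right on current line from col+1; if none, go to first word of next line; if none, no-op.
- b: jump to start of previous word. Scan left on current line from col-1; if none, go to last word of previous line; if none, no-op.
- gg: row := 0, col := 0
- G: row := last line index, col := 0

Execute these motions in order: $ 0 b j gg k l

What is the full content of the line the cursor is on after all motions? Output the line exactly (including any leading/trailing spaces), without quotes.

Answer:  blue six

Derivation:
After 1 ($): row=0 col=8 char='x'
After 2 (0): row=0 col=0 char='_'
After 3 (b): row=0 col=0 char='_'
After 4 (j): row=1 col=0 char='n'
After 5 (gg): row=0 col=0 char='_'
After 6 (k): row=0 col=0 char='_'
After 7 (l): row=0 col=1 char='b'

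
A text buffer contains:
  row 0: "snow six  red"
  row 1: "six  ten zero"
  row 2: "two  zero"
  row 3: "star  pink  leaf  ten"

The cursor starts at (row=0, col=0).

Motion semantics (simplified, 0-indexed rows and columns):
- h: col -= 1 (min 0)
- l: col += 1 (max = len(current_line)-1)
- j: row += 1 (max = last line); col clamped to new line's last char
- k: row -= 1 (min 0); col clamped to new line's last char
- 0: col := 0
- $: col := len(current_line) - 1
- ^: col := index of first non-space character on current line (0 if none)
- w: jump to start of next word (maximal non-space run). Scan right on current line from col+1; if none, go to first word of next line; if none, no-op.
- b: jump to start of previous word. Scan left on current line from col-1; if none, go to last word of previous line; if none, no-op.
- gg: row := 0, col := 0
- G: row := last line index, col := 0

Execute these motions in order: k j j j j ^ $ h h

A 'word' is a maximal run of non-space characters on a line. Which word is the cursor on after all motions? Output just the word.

After 1 (k): row=0 col=0 char='s'
After 2 (j): row=1 col=0 char='s'
After 3 (j): row=2 col=0 char='t'
After 4 (j): row=3 col=0 char='s'
After 5 (j): row=3 col=0 char='s'
After 6 (^): row=3 col=0 char='s'
After 7 ($): row=3 col=20 char='n'
After 8 (h): row=3 col=19 char='e'
After 9 (h): row=3 col=18 char='t'

Answer: ten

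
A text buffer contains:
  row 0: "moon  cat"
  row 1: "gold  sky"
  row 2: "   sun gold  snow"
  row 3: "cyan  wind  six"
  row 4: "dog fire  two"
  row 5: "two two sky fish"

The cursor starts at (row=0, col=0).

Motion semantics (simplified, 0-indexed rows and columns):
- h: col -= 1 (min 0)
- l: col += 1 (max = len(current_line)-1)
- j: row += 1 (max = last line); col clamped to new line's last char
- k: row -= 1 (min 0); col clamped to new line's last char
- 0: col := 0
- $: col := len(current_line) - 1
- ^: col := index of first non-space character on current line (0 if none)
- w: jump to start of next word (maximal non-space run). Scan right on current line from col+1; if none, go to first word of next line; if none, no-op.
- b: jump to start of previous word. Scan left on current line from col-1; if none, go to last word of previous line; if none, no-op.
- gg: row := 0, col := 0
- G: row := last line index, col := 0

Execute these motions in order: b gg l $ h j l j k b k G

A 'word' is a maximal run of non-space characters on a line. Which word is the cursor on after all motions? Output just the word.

After 1 (b): row=0 col=0 char='m'
After 2 (gg): row=0 col=0 char='m'
After 3 (l): row=0 col=1 char='o'
After 4 ($): row=0 col=8 char='t'
After 5 (h): row=0 col=7 char='a'
After 6 (j): row=1 col=7 char='k'
After 7 (l): row=1 col=8 char='y'
After 8 (j): row=2 col=8 char='o'
After 9 (k): row=1 col=8 char='y'
After 10 (b): row=1 col=6 char='s'
After 11 (k): row=0 col=6 char='c'
After 12 (G): row=5 col=0 char='t'

Answer: two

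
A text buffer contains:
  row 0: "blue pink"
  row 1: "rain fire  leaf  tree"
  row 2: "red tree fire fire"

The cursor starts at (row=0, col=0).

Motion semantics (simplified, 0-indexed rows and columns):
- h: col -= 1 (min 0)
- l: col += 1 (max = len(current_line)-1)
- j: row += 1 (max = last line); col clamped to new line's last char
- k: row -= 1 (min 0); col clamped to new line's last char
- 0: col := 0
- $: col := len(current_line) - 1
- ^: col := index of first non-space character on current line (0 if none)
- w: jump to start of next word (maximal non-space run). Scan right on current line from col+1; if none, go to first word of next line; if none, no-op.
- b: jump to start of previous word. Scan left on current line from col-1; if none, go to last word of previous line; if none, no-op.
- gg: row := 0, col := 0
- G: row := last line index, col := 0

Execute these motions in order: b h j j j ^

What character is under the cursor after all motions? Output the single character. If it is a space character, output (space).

Answer: r

Derivation:
After 1 (b): row=0 col=0 char='b'
After 2 (h): row=0 col=0 char='b'
After 3 (j): row=1 col=0 char='r'
After 4 (j): row=2 col=0 char='r'
After 5 (j): row=2 col=0 char='r'
After 6 (^): row=2 col=0 char='r'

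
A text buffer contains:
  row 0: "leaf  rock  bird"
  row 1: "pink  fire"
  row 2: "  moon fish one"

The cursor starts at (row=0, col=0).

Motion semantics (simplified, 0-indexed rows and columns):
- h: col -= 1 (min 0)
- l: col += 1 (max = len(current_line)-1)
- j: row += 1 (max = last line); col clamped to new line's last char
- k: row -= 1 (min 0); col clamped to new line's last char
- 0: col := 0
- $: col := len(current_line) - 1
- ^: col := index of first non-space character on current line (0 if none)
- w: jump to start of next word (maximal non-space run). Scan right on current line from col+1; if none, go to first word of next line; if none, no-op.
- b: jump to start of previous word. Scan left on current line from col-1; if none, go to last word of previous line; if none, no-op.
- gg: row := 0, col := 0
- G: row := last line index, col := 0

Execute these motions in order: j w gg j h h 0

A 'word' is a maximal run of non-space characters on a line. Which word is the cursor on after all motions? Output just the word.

After 1 (j): row=1 col=0 char='p'
After 2 (w): row=1 col=6 char='f'
After 3 (gg): row=0 col=0 char='l'
After 4 (j): row=1 col=0 char='p'
After 5 (h): row=1 col=0 char='p'
After 6 (h): row=1 col=0 char='p'
After 7 (0): row=1 col=0 char='p'

Answer: pink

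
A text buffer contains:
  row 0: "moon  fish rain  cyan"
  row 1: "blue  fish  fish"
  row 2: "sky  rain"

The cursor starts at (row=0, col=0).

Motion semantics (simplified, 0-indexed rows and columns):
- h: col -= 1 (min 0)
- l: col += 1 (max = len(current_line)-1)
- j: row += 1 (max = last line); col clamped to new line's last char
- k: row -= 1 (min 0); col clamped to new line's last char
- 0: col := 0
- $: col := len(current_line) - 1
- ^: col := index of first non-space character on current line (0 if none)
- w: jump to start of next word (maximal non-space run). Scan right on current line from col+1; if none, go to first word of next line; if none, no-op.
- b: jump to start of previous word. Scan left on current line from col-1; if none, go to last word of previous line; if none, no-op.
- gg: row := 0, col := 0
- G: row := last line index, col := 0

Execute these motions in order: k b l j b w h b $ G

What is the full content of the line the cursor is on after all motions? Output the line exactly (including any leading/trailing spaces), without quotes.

After 1 (k): row=0 col=0 char='m'
After 2 (b): row=0 col=0 char='m'
After 3 (l): row=0 col=1 char='o'
After 4 (j): row=1 col=1 char='l'
After 5 (b): row=1 col=0 char='b'
After 6 (w): row=1 col=6 char='f'
After 7 (h): row=1 col=5 char='_'
After 8 (b): row=1 col=0 char='b'
After 9 ($): row=1 col=15 char='h'
After 10 (G): row=2 col=0 char='s'

Answer: sky  rain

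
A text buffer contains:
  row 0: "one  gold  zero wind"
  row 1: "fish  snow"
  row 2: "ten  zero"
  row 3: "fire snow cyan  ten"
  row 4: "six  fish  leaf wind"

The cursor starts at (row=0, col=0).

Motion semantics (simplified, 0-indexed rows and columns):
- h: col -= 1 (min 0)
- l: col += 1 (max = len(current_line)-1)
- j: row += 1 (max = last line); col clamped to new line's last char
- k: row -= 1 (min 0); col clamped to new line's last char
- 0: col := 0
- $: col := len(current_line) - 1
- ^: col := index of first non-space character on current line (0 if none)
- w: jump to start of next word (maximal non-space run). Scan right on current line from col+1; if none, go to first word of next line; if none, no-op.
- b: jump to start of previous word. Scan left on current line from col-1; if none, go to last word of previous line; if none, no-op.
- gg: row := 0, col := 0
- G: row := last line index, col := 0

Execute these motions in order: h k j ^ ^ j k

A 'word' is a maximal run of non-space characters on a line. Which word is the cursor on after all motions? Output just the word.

Answer: fish

Derivation:
After 1 (h): row=0 col=0 char='o'
After 2 (k): row=0 col=0 char='o'
After 3 (j): row=1 col=0 char='f'
After 4 (^): row=1 col=0 char='f'
After 5 (^): row=1 col=0 char='f'
After 6 (j): row=2 col=0 char='t'
After 7 (k): row=1 col=0 char='f'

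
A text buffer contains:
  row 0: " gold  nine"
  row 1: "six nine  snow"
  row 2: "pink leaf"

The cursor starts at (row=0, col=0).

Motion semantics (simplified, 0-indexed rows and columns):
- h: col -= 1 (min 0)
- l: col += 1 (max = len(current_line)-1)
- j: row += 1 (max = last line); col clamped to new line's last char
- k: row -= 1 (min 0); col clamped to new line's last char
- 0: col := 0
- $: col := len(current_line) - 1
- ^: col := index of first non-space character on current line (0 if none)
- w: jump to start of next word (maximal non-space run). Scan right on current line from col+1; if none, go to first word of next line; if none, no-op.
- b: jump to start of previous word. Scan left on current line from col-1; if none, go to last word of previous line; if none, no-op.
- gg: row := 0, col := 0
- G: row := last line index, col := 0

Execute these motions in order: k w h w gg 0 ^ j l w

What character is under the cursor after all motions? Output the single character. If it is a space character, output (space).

Answer: n

Derivation:
After 1 (k): row=0 col=0 char='_'
After 2 (w): row=0 col=1 char='g'
After 3 (h): row=0 col=0 char='_'
After 4 (w): row=0 col=1 char='g'
After 5 (gg): row=0 col=0 char='_'
After 6 (0): row=0 col=0 char='_'
After 7 (^): row=0 col=1 char='g'
After 8 (j): row=1 col=1 char='i'
After 9 (l): row=1 col=2 char='x'
After 10 (w): row=1 col=4 char='n'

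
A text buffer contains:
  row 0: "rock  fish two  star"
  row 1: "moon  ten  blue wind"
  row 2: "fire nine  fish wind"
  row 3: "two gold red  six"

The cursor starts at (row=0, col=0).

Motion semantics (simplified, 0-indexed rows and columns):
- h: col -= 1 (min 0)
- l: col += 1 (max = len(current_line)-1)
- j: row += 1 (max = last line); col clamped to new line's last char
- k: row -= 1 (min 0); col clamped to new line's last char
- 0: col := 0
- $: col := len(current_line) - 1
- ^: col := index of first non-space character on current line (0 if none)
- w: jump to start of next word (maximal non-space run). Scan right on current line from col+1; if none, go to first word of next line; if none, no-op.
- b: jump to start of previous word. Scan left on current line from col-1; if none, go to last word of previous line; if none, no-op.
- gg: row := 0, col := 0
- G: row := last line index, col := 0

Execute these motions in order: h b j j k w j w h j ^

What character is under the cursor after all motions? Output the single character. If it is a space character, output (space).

Answer: t

Derivation:
After 1 (h): row=0 col=0 char='r'
After 2 (b): row=0 col=0 char='r'
After 3 (j): row=1 col=0 char='m'
After 4 (j): row=2 col=0 char='f'
After 5 (k): row=1 col=0 char='m'
After 6 (w): row=1 col=6 char='t'
After 7 (j): row=2 col=6 char='i'
After 8 (w): row=2 col=11 char='f'
After 9 (h): row=2 col=10 char='_'
After 10 (j): row=3 col=10 char='e'
After 11 (^): row=3 col=0 char='t'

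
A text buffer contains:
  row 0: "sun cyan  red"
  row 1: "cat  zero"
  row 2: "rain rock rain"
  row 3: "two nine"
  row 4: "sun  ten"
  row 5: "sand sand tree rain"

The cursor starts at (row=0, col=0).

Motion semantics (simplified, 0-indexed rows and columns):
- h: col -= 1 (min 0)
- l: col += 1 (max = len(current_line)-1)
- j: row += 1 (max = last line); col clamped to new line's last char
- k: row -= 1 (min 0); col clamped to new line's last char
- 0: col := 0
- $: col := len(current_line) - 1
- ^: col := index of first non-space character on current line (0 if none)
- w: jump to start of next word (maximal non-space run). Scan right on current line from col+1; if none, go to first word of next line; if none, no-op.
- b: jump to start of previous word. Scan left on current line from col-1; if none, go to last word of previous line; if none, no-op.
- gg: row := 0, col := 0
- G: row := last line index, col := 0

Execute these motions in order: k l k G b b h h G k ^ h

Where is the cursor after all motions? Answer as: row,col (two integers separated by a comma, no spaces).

After 1 (k): row=0 col=0 char='s'
After 2 (l): row=0 col=1 char='u'
After 3 (k): row=0 col=1 char='u'
After 4 (G): row=5 col=0 char='s'
After 5 (b): row=4 col=5 char='t'
After 6 (b): row=4 col=0 char='s'
After 7 (h): row=4 col=0 char='s'
After 8 (h): row=4 col=0 char='s'
After 9 (G): row=5 col=0 char='s'
After 10 (k): row=4 col=0 char='s'
After 11 (^): row=4 col=0 char='s'
After 12 (h): row=4 col=0 char='s'

Answer: 4,0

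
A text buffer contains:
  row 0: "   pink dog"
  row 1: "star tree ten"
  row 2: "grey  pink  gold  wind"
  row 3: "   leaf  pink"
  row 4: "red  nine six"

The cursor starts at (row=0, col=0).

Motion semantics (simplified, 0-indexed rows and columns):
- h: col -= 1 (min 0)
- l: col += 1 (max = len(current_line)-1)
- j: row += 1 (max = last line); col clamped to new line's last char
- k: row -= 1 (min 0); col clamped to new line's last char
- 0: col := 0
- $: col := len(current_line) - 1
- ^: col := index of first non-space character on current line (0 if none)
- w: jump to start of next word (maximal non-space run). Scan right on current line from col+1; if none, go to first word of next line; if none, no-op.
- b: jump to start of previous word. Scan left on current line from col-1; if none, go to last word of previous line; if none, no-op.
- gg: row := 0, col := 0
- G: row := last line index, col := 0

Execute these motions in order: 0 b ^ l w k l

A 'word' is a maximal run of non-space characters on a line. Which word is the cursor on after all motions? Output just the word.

After 1 (0): row=0 col=0 char='_'
After 2 (b): row=0 col=0 char='_'
After 3 (^): row=0 col=3 char='p'
After 4 (l): row=0 col=4 char='i'
After 5 (w): row=0 col=8 char='d'
After 6 (k): row=0 col=8 char='d'
After 7 (l): row=0 col=9 char='o'

Answer: dog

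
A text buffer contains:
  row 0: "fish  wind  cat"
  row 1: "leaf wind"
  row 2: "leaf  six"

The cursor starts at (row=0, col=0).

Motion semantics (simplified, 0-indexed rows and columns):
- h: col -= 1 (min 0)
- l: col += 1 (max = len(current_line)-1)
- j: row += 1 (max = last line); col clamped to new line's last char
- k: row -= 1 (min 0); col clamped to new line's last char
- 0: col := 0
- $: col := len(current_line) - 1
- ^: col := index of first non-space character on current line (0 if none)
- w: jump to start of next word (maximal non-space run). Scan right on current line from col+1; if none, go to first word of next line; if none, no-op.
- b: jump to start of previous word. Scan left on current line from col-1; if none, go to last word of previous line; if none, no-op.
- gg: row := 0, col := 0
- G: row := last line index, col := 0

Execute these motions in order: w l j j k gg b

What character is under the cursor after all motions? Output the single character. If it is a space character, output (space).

After 1 (w): row=0 col=6 char='w'
After 2 (l): row=0 col=7 char='i'
After 3 (j): row=1 col=7 char='n'
After 4 (j): row=2 col=7 char='i'
After 5 (k): row=1 col=7 char='n'
After 6 (gg): row=0 col=0 char='f'
After 7 (b): row=0 col=0 char='f'

Answer: f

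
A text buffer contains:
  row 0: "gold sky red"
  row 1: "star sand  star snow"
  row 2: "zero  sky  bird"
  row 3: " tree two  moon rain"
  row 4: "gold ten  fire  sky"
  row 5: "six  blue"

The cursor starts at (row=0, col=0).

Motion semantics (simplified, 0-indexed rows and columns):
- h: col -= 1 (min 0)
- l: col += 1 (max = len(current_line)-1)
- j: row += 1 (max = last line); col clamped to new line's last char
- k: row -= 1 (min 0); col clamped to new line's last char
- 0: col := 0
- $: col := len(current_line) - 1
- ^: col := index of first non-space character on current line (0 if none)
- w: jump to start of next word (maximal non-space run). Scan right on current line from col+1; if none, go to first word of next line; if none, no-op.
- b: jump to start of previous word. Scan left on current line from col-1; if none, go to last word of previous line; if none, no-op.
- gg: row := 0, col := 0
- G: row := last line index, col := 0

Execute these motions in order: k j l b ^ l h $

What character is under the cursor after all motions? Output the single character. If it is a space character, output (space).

After 1 (k): row=0 col=0 char='g'
After 2 (j): row=1 col=0 char='s'
After 3 (l): row=1 col=1 char='t'
After 4 (b): row=1 col=0 char='s'
After 5 (^): row=1 col=0 char='s'
After 6 (l): row=1 col=1 char='t'
After 7 (h): row=1 col=0 char='s'
After 8 ($): row=1 col=19 char='w'

Answer: w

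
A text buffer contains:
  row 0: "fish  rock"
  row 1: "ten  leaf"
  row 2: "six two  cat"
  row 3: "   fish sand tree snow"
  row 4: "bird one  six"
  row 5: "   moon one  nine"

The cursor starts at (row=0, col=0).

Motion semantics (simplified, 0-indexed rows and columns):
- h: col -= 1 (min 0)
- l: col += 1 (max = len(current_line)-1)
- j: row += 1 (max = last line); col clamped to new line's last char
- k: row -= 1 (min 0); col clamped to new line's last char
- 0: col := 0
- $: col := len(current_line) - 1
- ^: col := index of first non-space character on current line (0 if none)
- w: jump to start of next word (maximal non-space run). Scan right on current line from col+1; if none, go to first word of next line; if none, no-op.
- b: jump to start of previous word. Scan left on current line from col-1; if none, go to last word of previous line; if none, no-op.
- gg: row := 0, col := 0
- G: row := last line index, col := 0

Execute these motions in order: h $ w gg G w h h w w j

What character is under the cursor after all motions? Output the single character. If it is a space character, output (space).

Answer: o

Derivation:
After 1 (h): row=0 col=0 char='f'
After 2 ($): row=0 col=9 char='k'
After 3 (w): row=1 col=0 char='t'
After 4 (gg): row=0 col=0 char='f'
After 5 (G): row=5 col=0 char='_'
After 6 (w): row=5 col=3 char='m'
After 7 (h): row=5 col=2 char='_'
After 8 (h): row=5 col=1 char='_'
After 9 (w): row=5 col=3 char='m'
After 10 (w): row=5 col=8 char='o'
After 11 (j): row=5 col=8 char='o'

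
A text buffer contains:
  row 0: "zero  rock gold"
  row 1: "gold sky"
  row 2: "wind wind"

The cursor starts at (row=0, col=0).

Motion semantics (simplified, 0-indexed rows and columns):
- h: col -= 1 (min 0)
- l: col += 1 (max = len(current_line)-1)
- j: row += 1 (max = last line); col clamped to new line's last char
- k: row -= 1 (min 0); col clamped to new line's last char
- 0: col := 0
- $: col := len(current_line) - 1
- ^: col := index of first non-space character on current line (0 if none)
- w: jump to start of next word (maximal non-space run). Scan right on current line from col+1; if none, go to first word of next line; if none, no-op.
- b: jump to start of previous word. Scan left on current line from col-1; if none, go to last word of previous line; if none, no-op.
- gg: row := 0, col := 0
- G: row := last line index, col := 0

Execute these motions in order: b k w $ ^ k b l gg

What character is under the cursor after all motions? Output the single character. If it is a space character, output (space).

After 1 (b): row=0 col=0 char='z'
After 2 (k): row=0 col=0 char='z'
After 3 (w): row=0 col=6 char='r'
After 4 ($): row=0 col=14 char='d'
After 5 (^): row=0 col=0 char='z'
After 6 (k): row=0 col=0 char='z'
After 7 (b): row=0 col=0 char='z'
After 8 (l): row=0 col=1 char='e'
After 9 (gg): row=0 col=0 char='z'

Answer: z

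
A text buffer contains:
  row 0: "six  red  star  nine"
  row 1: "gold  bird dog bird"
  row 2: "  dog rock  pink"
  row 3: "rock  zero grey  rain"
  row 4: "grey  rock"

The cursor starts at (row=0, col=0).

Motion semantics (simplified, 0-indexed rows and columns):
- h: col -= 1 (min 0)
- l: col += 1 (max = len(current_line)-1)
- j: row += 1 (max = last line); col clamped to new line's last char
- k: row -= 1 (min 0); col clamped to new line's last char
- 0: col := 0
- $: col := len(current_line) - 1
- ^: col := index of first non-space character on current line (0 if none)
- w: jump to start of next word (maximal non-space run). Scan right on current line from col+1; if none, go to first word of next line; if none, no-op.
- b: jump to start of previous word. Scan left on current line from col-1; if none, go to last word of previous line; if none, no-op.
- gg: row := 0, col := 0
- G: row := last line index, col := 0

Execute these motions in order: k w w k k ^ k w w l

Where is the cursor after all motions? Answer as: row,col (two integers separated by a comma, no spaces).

After 1 (k): row=0 col=0 char='s'
After 2 (w): row=0 col=5 char='r'
After 3 (w): row=0 col=10 char='s'
After 4 (k): row=0 col=10 char='s'
After 5 (k): row=0 col=10 char='s'
After 6 (^): row=0 col=0 char='s'
After 7 (k): row=0 col=0 char='s'
After 8 (w): row=0 col=5 char='r'
After 9 (w): row=0 col=10 char='s'
After 10 (l): row=0 col=11 char='t'

Answer: 0,11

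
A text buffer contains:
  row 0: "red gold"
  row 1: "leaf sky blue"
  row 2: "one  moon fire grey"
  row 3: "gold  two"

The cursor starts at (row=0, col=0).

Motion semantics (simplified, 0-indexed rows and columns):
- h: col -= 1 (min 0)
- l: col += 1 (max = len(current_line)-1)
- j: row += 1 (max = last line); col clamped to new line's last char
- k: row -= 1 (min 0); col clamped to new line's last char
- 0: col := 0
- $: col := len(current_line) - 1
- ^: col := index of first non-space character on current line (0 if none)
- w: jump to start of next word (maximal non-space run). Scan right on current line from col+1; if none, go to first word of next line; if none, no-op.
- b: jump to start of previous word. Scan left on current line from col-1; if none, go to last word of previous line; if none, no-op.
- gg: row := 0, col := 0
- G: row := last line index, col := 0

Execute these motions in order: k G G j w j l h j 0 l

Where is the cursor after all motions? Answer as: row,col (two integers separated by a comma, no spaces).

After 1 (k): row=0 col=0 char='r'
After 2 (G): row=3 col=0 char='g'
After 3 (G): row=3 col=0 char='g'
After 4 (j): row=3 col=0 char='g'
After 5 (w): row=3 col=6 char='t'
After 6 (j): row=3 col=6 char='t'
After 7 (l): row=3 col=7 char='w'
After 8 (h): row=3 col=6 char='t'
After 9 (j): row=3 col=6 char='t'
After 10 (0): row=3 col=0 char='g'
After 11 (l): row=3 col=1 char='o'

Answer: 3,1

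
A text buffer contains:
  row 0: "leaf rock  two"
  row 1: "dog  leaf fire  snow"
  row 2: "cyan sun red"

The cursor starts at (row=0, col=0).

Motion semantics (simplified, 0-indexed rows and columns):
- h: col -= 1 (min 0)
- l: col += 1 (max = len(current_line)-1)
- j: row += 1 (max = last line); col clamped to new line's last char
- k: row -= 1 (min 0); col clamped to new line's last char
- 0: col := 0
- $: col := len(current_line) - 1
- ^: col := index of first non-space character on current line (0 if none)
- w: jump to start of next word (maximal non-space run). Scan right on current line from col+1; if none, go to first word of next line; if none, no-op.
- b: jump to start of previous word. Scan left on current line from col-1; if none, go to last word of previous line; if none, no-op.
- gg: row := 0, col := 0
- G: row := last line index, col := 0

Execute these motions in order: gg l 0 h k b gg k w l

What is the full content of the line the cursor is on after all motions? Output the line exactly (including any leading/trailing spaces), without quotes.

Answer: leaf rock  two

Derivation:
After 1 (gg): row=0 col=0 char='l'
After 2 (l): row=0 col=1 char='e'
After 3 (0): row=0 col=0 char='l'
After 4 (h): row=0 col=0 char='l'
After 5 (k): row=0 col=0 char='l'
After 6 (b): row=0 col=0 char='l'
After 7 (gg): row=0 col=0 char='l'
After 8 (k): row=0 col=0 char='l'
After 9 (w): row=0 col=5 char='r'
After 10 (l): row=0 col=6 char='o'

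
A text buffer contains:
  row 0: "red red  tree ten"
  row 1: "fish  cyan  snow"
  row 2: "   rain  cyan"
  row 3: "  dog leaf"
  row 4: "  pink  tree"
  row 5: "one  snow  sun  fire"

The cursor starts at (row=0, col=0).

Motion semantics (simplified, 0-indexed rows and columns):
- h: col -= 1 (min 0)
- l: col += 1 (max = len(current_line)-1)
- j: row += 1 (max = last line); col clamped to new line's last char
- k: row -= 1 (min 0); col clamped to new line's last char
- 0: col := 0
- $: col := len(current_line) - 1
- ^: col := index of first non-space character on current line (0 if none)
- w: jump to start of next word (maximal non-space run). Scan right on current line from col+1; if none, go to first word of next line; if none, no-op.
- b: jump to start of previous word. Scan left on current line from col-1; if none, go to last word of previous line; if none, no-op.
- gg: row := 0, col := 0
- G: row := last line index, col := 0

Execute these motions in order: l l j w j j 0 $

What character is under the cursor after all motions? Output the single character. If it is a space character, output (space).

Answer: f

Derivation:
After 1 (l): row=0 col=1 char='e'
After 2 (l): row=0 col=2 char='d'
After 3 (j): row=1 col=2 char='s'
After 4 (w): row=1 col=6 char='c'
After 5 (j): row=2 col=6 char='n'
After 6 (j): row=3 col=6 char='l'
After 7 (0): row=3 col=0 char='_'
After 8 ($): row=3 col=9 char='f'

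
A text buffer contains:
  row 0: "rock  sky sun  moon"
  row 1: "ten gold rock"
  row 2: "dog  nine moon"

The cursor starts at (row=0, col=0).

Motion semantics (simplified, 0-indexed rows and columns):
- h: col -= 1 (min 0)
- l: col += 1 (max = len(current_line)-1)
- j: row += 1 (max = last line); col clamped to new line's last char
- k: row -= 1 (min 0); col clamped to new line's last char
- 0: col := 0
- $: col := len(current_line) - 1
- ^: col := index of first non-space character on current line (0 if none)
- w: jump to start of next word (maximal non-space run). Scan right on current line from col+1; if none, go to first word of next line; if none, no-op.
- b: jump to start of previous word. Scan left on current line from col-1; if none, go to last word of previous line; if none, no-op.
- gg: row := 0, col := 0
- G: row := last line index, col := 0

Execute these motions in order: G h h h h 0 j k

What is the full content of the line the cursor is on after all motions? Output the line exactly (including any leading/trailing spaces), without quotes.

After 1 (G): row=2 col=0 char='d'
After 2 (h): row=2 col=0 char='d'
After 3 (h): row=2 col=0 char='d'
After 4 (h): row=2 col=0 char='d'
After 5 (h): row=2 col=0 char='d'
After 6 (0): row=2 col=0 char='d'
After 7 (j): row=2 col=0 char='d'
After 8 (k): row=1 col=0 char='t'

Answer: ten gold rock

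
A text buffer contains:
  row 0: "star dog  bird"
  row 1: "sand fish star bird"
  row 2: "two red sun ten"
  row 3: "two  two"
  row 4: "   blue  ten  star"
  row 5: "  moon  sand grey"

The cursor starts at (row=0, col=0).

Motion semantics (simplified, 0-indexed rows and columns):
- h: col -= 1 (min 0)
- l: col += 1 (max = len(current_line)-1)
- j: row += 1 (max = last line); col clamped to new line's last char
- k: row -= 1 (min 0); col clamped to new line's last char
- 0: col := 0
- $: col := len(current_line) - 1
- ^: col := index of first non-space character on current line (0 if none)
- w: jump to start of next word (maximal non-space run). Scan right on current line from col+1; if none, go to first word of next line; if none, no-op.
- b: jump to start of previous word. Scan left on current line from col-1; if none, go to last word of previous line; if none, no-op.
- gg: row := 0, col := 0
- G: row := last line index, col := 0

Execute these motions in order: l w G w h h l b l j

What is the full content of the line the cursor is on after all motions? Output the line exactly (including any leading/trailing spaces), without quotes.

After 1 (l): row=0 col=1 char='t'
After 2 (w): row=0 col=5 char='d'
After 3 (G): row=5 col=0 char='_'
After 4 (w): row=5 col=2 char='m'
After 5 (h): row=5 col=1 char='_'
After 6 (h): row=5 col=0 char='_'
After 7 (l): row=5 col=1 char='_'
After 8 (b): row=4 col=14 char='s'
After 9 (l): row=4 col=15 char='t'
After 10 (j): row=5 col=15 char='e'

Answer:   moon  sand grey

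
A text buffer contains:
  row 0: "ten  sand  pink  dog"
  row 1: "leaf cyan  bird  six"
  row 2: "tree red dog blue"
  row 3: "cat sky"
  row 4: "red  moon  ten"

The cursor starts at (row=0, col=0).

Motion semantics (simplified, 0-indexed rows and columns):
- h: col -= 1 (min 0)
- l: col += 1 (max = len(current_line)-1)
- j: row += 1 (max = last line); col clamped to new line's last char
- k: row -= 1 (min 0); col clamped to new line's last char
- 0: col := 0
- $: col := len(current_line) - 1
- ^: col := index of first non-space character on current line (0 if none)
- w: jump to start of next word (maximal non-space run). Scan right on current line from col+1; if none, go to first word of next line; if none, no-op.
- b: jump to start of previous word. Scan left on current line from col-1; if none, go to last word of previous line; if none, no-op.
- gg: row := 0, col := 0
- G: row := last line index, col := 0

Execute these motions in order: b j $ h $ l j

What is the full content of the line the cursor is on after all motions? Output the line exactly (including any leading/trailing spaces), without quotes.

Answer: tree red dog blue

Derivation:
After 1 (b): row=0 col=0 char='t'
After 2 (j): row=1 col=0 char='l'
After 3 ($): row=1 col=19 char='x'
After 4 (h): row=1 col=18 char='i'
After 5 ($): row=1 col=19 char='x'
After 6 (l): row=1 col=19 char='x'
After 7 (j): row=2 col=16 char='e'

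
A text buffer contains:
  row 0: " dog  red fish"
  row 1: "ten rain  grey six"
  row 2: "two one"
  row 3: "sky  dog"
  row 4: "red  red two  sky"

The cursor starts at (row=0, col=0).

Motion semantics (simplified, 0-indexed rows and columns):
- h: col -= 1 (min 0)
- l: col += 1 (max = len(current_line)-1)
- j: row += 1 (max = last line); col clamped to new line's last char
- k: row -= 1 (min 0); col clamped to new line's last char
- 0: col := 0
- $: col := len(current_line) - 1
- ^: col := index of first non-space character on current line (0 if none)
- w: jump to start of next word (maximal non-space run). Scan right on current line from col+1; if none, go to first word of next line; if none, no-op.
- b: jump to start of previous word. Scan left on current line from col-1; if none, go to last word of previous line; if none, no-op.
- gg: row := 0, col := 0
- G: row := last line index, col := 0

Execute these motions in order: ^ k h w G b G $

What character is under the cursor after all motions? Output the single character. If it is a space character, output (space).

After 1 (^): row=0 col=1 char='d'
After 2 (k): row=0 col=1 char='d'
After 3 (h): row=0 col=0 char='_'
After 4 (w): row=0 col=1 char='d'
After 5 (G): row=4 col=0 char='r'
After 6 (b): row=3 col=5 char='d'
After 7 (G): row=4 col=0 char='r'
After 8 ($): row=4 col=16 char='y'

Answer: y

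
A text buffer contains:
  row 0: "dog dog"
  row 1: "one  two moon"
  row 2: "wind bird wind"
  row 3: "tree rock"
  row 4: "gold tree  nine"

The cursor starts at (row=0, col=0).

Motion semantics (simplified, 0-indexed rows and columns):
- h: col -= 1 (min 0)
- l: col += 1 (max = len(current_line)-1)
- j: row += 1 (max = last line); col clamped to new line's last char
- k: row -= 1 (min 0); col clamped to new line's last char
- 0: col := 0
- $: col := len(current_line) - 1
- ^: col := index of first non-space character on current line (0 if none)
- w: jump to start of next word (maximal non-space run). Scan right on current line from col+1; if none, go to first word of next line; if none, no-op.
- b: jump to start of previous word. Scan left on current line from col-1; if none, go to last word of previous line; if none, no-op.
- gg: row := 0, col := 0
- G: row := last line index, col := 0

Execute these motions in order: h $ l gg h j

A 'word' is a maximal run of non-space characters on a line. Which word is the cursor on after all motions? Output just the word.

Answer: one

Derivation:
After 1 (h): row=0 col=0 char='d'
After 2 ($): row=0 col=6 char='g'
After 3 (l): row=0 col=6 char='g'
After 4 (gg): row=0 col=0 char='d'
After 5 (h): row=0 col=0 char='d'
After 6 (j): row=1 col=0 char='o'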